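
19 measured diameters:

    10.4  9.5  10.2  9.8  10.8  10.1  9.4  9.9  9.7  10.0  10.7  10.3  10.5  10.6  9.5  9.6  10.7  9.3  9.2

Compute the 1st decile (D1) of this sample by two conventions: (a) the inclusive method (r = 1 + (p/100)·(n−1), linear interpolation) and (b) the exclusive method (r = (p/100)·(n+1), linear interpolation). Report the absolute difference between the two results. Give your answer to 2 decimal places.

Sorted: 9.2, 9.3, 9.4, 9.5, 9.5, 9.6, 9.7, 9.8, 9.9, 10.0, 10.1, 10.2, 10.3, 10.4, 10.5, 10.6, 10.7, 10.7, 10.8.
n = 19.
(a) r = 2.8; between ranks 2 (9.3) and 3 (9.4): 9.38.
(b) r = 2 → value at rank 2 = 9.3.
|9.38 − 9.3| = 0.08.

0.08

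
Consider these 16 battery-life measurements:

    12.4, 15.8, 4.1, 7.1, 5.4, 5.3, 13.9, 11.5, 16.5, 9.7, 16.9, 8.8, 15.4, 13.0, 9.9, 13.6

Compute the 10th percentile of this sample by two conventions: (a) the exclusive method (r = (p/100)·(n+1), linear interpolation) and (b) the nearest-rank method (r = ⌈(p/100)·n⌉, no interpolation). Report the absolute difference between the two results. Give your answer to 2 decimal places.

0.36

Sorted: 4.1, 5.3, 5.4, 7.1, 8.8, 9.7, 9.9, 11.5, 12.4, 13.0, 13.6, 13.9, 15.4, 15.8, 16.5, 16.9.
n = 16.
(a) r = 1.7; between ranks 1 (4.1) and 2 (5.3): 4.94.
(b) the nearest-rank method: rank 2 → 5.3.
|4.94 − 5.3| = 0.36.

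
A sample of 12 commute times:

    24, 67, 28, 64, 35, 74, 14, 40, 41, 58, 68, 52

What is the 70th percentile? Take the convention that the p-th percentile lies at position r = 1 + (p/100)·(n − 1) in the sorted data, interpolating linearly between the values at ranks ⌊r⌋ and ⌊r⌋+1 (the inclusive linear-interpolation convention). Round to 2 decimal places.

Sorted: 14, 24, 28, 35, 40, 41, 52, 58, 64, 67, 68, 74.
n = 12.
r = 1 + (70/100)·(12 − 1) = 1 + 7.7 = 8.7.
Rank 8 is 58 and rank 9 is 64.
Interpolate: 58 + 0.7·(64 − 58) = 58 + 0.7·6 = 62.2.

62.20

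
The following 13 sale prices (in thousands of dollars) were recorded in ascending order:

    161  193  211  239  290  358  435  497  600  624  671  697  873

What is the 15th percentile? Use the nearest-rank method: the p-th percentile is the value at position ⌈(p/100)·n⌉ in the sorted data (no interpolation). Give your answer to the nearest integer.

193

n = 13.
Position = ⌈15/100 · 13⌉ = ⌈1.95⌉ = 2.
The value at rank 2 is 193.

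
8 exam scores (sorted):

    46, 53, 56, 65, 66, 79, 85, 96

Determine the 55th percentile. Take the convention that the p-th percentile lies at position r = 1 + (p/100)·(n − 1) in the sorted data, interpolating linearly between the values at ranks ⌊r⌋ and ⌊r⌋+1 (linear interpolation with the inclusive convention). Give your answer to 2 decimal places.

65.85

n = 8.
r = 1 + (55/100)·(8 − 1) = 1 + 3.85 = 4.85.
Rank 4 is 65 and rank 5 is 66.
Interpolate: 65 + 0.85·(66 − 65) = 65 + 0.85·1 = 65.85.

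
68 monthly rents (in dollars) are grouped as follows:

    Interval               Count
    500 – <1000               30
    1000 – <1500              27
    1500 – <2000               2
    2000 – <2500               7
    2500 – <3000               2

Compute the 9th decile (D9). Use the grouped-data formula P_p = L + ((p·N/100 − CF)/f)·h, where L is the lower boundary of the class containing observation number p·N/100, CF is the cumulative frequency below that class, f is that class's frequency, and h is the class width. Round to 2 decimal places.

N = 68; target position k = 90/100 · 68 = 61.2.
Cumulative frequencies: 30, 57, 59, 66, 68.
Observation 61.2 falls in the class 2000 – <2500.
L = 2000, CF = 59, f = 7, h = 500.
P90 = 2000 + ((61.2 − 59)/7)·500 = 2000 + 157.143 = 2157.14.

2157.14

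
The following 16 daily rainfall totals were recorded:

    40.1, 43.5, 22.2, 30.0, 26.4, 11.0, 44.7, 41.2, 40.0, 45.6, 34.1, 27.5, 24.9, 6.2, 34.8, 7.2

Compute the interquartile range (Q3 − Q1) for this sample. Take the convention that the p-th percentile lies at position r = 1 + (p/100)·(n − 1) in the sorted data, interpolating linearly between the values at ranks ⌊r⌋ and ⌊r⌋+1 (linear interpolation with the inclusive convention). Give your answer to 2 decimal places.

Sorted: 6.2, 7.2, 11.0, 22.2, 24.9, 26.4, 27.5, 30.0, 34.1, 34.8, 40.0, 40.1, 41.2, 43.5, 44.7, 45.6.
n = 16.
P25: r = 4.75; ranks 4–5 are 22.2, 24.9; interpolating gives 24.225.
P75: r = 12.25; ranks 12–13 are 40.1, 41.2; interpolating gives 40.375.
Difference: 40.375 − 24.225 = 16.15.

16.15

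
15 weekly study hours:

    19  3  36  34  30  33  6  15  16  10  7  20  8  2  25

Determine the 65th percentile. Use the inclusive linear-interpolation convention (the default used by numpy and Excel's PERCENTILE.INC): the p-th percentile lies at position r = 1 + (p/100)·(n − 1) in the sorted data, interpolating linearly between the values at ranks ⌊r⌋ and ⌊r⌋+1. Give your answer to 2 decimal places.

Sorted: 2, 3, 6, 7, 8, 10, 15, 16, 19, 20, 25, 30, 33, 34, 36.
n = 15.
r = 1 + (65/100)·(15 − 1) = 1 + 9.1 = 10.1.
Rank 10 is 20 and rank 11 is 25.
Interpolate: 20 + 0.1·(25 − 20) = 20 + 0.1·5 = 20.5.

20.50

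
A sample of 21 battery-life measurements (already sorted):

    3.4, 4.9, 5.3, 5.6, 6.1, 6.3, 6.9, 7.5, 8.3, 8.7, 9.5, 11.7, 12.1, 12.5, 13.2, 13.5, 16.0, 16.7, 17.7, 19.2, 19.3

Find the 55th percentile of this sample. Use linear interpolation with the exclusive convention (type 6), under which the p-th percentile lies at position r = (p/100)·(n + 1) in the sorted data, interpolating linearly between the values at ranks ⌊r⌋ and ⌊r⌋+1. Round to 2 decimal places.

n = 21.
r = (55/100)·(21 + 1) = 12.1.
Rank 12 is 11.7 and rank 13 is 12.1.
Interpolate: 11.7 + 0.1·(12.1 − 11.7) = 11.7 + 0.1·0.4 = 11.74.

11.74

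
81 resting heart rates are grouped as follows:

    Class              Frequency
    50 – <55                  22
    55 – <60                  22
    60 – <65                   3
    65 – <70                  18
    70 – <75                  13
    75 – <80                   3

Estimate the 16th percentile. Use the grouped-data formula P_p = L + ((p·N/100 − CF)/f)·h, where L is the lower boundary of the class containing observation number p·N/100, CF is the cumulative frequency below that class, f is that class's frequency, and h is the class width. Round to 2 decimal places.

N = 81; target position k = 16/100 · 81 = 12.96.
Cumulative frequencies: 22, 44, 47, 65, 78, 81.
Observation 12.96 falls in the class 50 – <55.
L = 50, CF = 0, f = 22, h = 5.
P16 = 50 + ((12.96 − 0)/22)·5 = 50 + 2.94545 = 52.9455.

52.95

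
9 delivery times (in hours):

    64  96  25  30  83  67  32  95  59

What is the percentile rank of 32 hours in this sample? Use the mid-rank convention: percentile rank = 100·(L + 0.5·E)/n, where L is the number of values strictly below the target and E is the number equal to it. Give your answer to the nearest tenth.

27.8

Sorted: 25, 30, 32, 59, 64, 67, 83, 95, 96.
Count below 32: L = 2; count equal: E = 1; n = 9.
Percentile rank = 100·(2 + 0.5·1)/9 = 100·2.5/9 = 27.78.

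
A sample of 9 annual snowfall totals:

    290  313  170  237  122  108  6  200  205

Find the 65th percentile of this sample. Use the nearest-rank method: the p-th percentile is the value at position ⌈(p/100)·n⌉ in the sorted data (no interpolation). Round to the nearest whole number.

Sorted: 6, 108, 122, 170, 200, 205, 237, 290, 313.
n = 9.
Position = ⌈65/100 · 9⌉ = ⌈5.85⌉ = 6.
The value at rank 6 is 205.

205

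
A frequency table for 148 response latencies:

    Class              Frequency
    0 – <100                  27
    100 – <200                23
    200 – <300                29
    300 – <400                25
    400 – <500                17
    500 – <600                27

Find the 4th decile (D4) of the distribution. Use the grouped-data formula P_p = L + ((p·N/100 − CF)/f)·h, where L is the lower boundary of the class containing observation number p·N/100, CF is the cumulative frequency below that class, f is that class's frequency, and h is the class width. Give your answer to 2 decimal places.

231.72

N = 148; target position k = 40/100 · 148 = 59.2.
Cumulative frequencies: 27, 50, 79, 104, 121, 148.
Observation 59.2 falls in the class 200 – <300.
L = 200, CF = 50, f = 29, h = 100.
P40 = 200 + ((59.2 − 50)/29)·100 = 200 + 31.7241 = 231.724.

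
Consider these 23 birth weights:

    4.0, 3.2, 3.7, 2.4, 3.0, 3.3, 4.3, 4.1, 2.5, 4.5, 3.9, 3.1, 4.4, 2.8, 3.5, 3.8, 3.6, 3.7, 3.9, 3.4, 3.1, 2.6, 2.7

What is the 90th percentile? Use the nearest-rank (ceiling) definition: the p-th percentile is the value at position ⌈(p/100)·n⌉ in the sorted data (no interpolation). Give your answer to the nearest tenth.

4.3

Sorted: 2.4, 2.5, 2.6, 2.7, 2.8, 3.0, 3.1, 3.1, 3.2, 3.3, 3.4, 3.5, 3.6, 3.7, 3.7, 3.8, 3.9, 3.9, 4.0, 4.1, 4.3, 4.4, 4.5.
n = 23.
Position = ⌈90/100 · 23⌉ = ⌈20.7⌉ = 21.
The value at rank 21 is 4.3.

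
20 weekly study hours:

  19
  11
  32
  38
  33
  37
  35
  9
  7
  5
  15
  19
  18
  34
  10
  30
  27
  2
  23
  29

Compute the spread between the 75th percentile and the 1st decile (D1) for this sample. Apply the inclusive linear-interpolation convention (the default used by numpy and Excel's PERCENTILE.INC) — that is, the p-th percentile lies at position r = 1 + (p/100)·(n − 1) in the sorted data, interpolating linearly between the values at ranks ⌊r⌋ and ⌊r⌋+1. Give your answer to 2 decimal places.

25.45

Sorted: 2, 5, 7, 9, 10, 11, 15, 18, 19, 19, 23, 27, 29, 30, 32, 33, 34, 35, 37, 38.
n = 20.
P10: r = 2.9; ranks 2–3 are 5, 7; interpolating gives 6.8.
P75: r = 15.25; ranks 15–16 are 32, 33; interpolating gives 32.25.
Difference: 32.25 − 6.8 = 25.45.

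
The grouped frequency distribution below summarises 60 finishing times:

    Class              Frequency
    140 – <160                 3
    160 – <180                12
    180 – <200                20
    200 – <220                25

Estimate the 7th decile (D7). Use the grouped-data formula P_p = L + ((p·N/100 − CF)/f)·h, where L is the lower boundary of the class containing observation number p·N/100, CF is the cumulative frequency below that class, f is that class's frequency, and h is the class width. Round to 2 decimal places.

N = 60; target position k = 70/100 · 60 = 42.
Cumulative frequencies: 3, 15, 35, 60.
Observation 42 falls in the class 200 – <220.
L = 200, CF = 35, f = 25, h = 20.
P70 = 200 + ((42 − 35)/25)·20 = 200 + 5.6 = 205.6.

205.60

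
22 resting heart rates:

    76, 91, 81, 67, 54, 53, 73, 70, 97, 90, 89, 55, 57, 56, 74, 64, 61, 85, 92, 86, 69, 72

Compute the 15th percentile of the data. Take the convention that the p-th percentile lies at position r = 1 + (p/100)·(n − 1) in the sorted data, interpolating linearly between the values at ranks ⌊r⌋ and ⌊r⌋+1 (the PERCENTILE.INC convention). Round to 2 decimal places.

Sorted: 53, 54, 55, 56, 57, 61, 64, 67, 69, 70, 72, 73, 74, 76, 81, 85, 86, 89, 90, 91, 92, 97.
n = 22.
r = 1 + (15/100)·(22 − 1) = 1 + 3.15 = 4.15.
Rank 4 is 56 and rank 5 is 57.
Interpolate: 56 + 0.15·(57 − 56) = 56 + 0.15·1 = 56.15.

56.15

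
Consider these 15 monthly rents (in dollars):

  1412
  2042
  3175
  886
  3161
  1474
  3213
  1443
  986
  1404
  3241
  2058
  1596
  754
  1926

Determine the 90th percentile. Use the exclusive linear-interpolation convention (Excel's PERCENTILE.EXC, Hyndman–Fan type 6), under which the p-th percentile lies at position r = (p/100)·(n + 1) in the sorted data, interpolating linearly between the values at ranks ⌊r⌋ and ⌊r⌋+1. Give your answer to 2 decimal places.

3224.20

Sorted: 754, 886, 986, 1404, 1412, 1443, 1474, 1596, 1926, 2042, 2058, 3161, 3175, 3213, 3241.
n = 15.
r = (90/100)·(15 + 1) = 14.4.
Rank 14 is 3213 and rank 15 is 3241.
Interpolate: 3213 + 0.4·(3241 − 3213) = 3213 + 0.4·28 = 3224.2.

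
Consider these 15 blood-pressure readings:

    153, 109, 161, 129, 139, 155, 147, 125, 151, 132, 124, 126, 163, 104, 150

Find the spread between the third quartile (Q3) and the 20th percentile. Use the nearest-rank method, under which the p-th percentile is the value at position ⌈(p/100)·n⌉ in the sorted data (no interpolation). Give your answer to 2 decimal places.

29.00

Sorted: 104, 109, 124, 125, 126, 129, 132, 139, 147, 150, 151, 153, 155, 161, 163.
n = 15.
P20: rank ⌈20/100·15⌉ = 3 → 124.
P75: rank ⌈75/100·15⌉ = 12 → 153.
Difference: 153 − 124 = 29.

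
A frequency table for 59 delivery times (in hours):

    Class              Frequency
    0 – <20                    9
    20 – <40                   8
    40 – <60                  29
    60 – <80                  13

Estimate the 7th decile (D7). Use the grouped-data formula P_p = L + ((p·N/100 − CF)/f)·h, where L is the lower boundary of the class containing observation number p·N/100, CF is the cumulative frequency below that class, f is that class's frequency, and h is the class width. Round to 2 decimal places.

56.76

N = 59; target position k = 70/100 · 59 = 41.3.
Cumulative frequencies: 9, 17, 46, 59.
Observation 41.3 falls in the class 40 – <60.
L = 40, CF = 17, f = 29, h = 20.
P70 = 40 + ((41.3 − 17)/29)·20 = 40 + 16.7586 = 56.7586.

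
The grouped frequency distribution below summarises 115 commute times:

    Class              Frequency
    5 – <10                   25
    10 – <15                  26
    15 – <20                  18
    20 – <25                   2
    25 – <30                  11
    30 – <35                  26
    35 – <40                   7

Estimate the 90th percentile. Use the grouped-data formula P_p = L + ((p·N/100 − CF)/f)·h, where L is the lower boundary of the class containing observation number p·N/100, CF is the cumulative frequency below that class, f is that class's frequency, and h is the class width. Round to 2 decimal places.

N = 115; target position k = 90/100 · 115 = 103.5.
Cumulative frequencies: 25, 51, 69, 71, 82, 108, 115.
Observation 103.5 falls in the class 30 – <35.
L = 30, CF = 82, f = 26, h = 5.
P90 = 30 + ((103.5 − 82)/26)·5 = 30 + 4.13462 = 34.1346.

34.13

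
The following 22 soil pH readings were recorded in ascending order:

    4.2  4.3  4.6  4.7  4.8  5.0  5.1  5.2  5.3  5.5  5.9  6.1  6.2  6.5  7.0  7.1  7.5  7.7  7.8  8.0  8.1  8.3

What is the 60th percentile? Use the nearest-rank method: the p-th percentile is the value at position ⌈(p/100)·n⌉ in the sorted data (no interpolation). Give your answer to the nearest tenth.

n = 22.
Position = ⌈60/100 · 22⌉ = ⌈13.2⌉ = 14.
The value at rank 14 is 6.5.

6.5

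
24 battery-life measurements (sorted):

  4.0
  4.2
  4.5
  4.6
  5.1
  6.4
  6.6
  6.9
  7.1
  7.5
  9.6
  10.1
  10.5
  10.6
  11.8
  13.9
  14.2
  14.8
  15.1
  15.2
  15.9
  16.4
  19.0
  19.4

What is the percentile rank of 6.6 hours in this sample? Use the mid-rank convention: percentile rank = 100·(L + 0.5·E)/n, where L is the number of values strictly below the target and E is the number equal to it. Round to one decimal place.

Count below 6.6: L = 6; count equal: E = 1; n = 24.
Percentile rank = 100·(6 + 0.5·1)/24 = 100·6.5/24 = 27.08.

27.1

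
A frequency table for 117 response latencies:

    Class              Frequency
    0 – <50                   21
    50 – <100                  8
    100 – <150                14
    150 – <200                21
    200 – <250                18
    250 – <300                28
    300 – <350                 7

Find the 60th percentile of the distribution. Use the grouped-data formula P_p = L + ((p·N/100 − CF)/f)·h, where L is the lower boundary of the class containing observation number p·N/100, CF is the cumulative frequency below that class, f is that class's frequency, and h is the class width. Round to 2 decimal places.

217.22

N = 117; target position k = 60/100 · 117 = 70.2.
Cumulative frequencies: 21, 29, 43, 64, 82, 110, 117.
Observation 70.2 falls in the class 200 – <250.
L = 200, CF = 64, f = 18, h = 50.
P60 = 200 + ((70.2 − 64)/18)·50 = 200 + 17.2222 = 217.222.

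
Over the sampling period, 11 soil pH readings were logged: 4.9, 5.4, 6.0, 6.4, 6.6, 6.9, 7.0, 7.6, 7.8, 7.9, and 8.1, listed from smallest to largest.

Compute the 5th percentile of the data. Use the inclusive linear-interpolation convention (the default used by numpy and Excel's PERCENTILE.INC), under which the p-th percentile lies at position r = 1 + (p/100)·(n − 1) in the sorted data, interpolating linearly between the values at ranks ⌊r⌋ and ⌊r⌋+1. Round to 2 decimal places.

n = 11.
r = 1 + (5/100)·(11 − 1) = 1 + 0.5 = 1.5.
Rank 1 is 4.9 and rank 2 is 5.4.
Interpolate: 4.9 + 0.5·(5.4 − 4.9) = 4.9 + 0.5·0.5 = 5.15.

5.15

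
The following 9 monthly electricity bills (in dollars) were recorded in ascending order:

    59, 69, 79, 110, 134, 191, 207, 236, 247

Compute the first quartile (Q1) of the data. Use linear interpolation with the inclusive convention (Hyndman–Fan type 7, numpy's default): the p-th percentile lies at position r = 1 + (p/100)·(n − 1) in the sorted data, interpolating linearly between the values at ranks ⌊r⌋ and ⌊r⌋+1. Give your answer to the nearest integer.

n = 9.
r = 1 + (25/100)·(9 − 1) = 1 + 2 = 3.
r is an integer, so P25 is the value at rank 3: 79.

79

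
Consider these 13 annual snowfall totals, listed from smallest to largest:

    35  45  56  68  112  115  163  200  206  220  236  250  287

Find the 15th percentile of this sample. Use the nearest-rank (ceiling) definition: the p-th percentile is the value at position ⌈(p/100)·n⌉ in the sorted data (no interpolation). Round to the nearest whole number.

n = 13.
Position = ⌈15/100 · 13⌉ = ⌈1.95⌉ = 2.
The value at rank 2 is 45.

45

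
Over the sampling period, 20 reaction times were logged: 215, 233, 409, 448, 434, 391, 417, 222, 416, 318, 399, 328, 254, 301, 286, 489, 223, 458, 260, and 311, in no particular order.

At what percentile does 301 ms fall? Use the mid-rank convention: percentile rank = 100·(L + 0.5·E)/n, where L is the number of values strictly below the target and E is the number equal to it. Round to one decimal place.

37.5

Sorted: 215, 222, 223, 233, 254, 260, 286, 301, 311, 318, 328, 391, 399, 409, 416, 417, 434, 448, 458, 489.
Count below 301: L = 7; count equal: E = 1; n = 20.
Percentile rank = 100·(7 + 0.5·1)/20 = 100·7.5/20 = 37.5.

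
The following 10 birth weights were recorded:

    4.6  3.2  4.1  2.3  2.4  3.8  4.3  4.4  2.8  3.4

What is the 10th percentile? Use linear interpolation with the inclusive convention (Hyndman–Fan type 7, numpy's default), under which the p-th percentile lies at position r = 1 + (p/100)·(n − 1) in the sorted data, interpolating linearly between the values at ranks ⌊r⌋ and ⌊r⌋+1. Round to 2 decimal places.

2.39

Sorted: 2.3, 2.4, 2.8, 3.2, 3.4, 3.8, 4.1, 4.3, 4.4, 4.6.
n = 10.
r = 1 + (10/100)·(10 − 1) = 1 + 0.9 = 1.9.
Rank 1 is 2.3 and rank 2 is 2.4.
Interpolate: 2.3 + 0.9·(2.4 − 2.3) = 2.3 + 0.9·0.1 = 2.39.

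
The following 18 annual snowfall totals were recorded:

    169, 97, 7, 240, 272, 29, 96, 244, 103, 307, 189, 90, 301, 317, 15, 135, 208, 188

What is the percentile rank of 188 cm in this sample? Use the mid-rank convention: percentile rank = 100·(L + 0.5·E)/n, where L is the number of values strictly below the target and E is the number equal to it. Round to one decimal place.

52.8

Sorted: 7, 15, 29, 90, 96, 97, 103, 135, 169, 188, 189, 208, 240, 244, 272, 301, 307, 317.
Count below 188: L = 9; count equal: E = 1; n = 18.
Percentile rank = 100·(9 + 0.5·1)/18 = 100·9.5/18 = 52.78.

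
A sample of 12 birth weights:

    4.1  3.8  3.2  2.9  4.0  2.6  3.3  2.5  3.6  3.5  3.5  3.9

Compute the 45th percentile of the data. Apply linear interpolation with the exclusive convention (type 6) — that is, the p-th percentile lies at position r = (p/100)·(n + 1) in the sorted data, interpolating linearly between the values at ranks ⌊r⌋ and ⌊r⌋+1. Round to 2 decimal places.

3.47

Sorted: 2.5, 2.6, 2.9, 3.2, 3.3, 3.5, 3.5, 3.6, 3.8, 3.9, 4.0, 4.1.
n = 12.
r = (45/100)·(12 + 1) = 5.85.
Rank 5 is 3.3 and rank 6 is 3.5.
Interpolate: 3.3 + 0.85·(3.5 − 3.3) = 3.3 + 0.85·0.2 = 3.47.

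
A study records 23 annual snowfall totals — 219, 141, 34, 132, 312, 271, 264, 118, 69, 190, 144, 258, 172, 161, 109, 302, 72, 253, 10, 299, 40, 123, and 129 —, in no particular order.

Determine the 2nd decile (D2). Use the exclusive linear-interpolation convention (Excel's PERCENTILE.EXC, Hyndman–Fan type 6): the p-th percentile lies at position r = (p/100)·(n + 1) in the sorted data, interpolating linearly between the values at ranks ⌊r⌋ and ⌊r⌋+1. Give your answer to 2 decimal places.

Sorted: 10, 34, 40, 69, 72, 109, 118, 123, 129, 132, 141, 144, 161, 172, 190, 219, 253, 258, 264, 271, 299, 302, 312.
n = 23.
r = (20/100)·(23 + 1) = 4.8.
Rank 4 is 69 and rank 5 is 72.
Interpolate: 69 + 0.8·(72 − 69) = 69 + 0.8·3 = 71.4.

71.40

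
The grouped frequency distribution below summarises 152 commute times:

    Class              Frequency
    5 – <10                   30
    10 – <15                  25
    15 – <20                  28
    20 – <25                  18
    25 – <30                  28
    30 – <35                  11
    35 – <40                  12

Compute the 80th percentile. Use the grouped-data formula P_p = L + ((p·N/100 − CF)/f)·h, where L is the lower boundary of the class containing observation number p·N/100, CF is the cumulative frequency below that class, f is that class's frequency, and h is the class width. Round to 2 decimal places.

N = 152; target position k = 80/100 · 152 = 121.6.
Cumulative frequencies: 30, 55, 83, 101, 129, 140, 152.
Observation 121.6 falls in the class 25 – <30.
L = 25, CF = 101, f = 28, h = 5.
P80 = 25 + ((121.6 − 101)/28)·5 = 25 + 3.67857 = 28.6786.

28.68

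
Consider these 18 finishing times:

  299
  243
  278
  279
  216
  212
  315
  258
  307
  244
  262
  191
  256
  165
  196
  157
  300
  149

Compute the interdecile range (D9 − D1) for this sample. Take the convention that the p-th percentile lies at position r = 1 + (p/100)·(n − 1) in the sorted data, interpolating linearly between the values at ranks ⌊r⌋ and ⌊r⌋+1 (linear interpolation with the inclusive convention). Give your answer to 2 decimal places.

Sorted: 149, 157, 165, 191, 196, 212, 216, 243, 244, 256, 258, 262, 278, 279, 299, 300, 307, 315.
n = 18.
P10: r = 2.7; ranks 2–3 are 157, 165; interpolating gives 162.6.
P90: r = 16.3; ranks 16–17 are 300, 307; interpolating gives 302.1.
Difference: 302.1 − 162.6 = 139.5.

139.50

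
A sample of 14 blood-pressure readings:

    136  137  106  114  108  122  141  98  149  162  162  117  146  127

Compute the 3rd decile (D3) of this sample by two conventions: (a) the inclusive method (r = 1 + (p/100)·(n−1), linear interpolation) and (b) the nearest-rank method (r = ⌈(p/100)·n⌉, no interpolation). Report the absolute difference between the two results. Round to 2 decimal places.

0.30

Sorted: 98, 106, 108, 114, 117, 122, 127, 136, 137, 141, 146, 149, 162, 162.
n = 14.
(a) r = 4.9; between ranks 4 (114) and 5 (117): 116.7.
(b) the nearest-rank method: rank 5 → 117.
|116.7 − 117| = 0.3.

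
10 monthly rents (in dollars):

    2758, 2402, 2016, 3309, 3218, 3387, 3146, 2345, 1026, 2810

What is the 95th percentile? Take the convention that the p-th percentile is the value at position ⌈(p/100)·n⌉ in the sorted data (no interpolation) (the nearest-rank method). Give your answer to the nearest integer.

3387

Sorted: 1026, 2016, 2345, 2402, 2758, 2810, 3146, 3218, 3309, 3387.
n = 10.
Position = ⌈95/100 · 10⌉ = ⌈9.5⌉ = 10.
The value at rank 10 is 3387.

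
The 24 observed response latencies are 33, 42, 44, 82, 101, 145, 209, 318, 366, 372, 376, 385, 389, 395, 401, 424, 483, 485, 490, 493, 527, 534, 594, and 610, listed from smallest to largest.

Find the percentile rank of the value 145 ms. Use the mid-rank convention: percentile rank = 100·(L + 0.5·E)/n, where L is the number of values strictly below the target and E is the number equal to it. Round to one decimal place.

22.9

Count below 145: L = 5; count equal: E = 1; n = 24.
Percentile rank = 100·(5 + 0.5·1)/24 = 100·5.5/24 = 22.92.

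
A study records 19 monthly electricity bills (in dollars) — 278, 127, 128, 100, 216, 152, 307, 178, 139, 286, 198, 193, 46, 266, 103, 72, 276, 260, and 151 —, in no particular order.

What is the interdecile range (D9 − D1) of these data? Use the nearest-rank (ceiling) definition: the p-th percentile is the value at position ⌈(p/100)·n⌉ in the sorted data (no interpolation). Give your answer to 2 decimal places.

214.00

Sorted: 46, 72, 100, 103, 127, 128, 139, 151, 152, 178, 193, 198, 216, 260, 266, 276, 278, 286, 307.
n = 19.
P10: rank ⌈10/100·19⌉ = 2 → 72.
P90: rank ⌈90/100·19⌉ = 18 → 286.
Difference: 286 − 72 = 214.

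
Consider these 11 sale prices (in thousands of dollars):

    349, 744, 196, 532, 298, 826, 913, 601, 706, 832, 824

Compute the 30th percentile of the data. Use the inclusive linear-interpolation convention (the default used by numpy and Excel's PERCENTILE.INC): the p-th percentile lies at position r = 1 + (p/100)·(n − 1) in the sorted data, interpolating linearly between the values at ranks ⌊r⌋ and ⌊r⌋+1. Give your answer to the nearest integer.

532

Sorted: 196, 298, 349, 532, 601, 706, 744, 824, 826, 832, 913.
n = 11.
r = 1 + (30/100)·(11 − 1) = 1 + 3 = 4.
r is an integer, so P30 is the value at rank 4: 532.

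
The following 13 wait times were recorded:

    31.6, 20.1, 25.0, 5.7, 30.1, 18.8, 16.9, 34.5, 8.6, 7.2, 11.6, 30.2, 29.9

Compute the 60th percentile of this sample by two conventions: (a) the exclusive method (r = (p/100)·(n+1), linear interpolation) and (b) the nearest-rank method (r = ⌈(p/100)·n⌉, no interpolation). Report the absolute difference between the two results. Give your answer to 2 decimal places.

Sorted: 5.7, 7.2, 8.6, 11.6, 16.9, 18.8, 20.1, 25.0, 29.9, 30.1, 30.2, 31.6, 34.5.
n = 13.
(a) r = 8.4; between ranks 8 (25.0) and 9 (29.9): 26.96.
(b) the nearest-rank method: rank 8 → 25.
|26.96 − 25| = 1.96.

1.96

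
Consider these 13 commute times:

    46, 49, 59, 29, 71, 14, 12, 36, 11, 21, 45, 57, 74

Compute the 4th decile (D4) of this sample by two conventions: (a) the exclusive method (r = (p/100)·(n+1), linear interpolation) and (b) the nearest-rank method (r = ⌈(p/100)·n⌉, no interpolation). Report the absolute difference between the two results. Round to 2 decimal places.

Sorted: 11, 12, 14, 21, 29, 36, 45, 46, 49, 57, 59, 71, 74.
n = 13.
(a) r = 5.6; between ranks 5 (29) and 6 (36): 33.2.
(b) the nearest-rank method: rank 6 → 36.
|33.2 − 36| = 2.8.

2.80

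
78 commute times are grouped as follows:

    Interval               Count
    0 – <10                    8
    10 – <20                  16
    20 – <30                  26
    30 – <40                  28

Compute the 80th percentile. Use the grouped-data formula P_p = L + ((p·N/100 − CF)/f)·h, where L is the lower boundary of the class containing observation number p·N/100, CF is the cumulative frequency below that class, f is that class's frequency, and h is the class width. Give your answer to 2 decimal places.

N = 78; target position k = 80/100 · 78 = 62.4.
Cumulative frequencies: 8, 24, 50, 78.
Observation 62.4 falls in the class 30 – <40.
L = 30, CF = 50, f = 28, h = 10.
P80 = 30 + ((62.4 − 50)/28)·10 = 30 + 4.42857 = 34.4286.

34.43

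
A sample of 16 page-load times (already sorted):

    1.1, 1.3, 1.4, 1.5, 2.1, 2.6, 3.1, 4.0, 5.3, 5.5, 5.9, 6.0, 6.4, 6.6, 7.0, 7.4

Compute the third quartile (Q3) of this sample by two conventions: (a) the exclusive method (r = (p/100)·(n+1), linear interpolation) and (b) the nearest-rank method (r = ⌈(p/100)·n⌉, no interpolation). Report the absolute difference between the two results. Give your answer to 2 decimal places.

n = 16.
(a) r = 12.75; between ranks 12 (6.0) and 13 (6.4): 6.3.
(b) the nearest-rank method: rank 12 → 6.
|6.3 − 6| = 0.3.

0.30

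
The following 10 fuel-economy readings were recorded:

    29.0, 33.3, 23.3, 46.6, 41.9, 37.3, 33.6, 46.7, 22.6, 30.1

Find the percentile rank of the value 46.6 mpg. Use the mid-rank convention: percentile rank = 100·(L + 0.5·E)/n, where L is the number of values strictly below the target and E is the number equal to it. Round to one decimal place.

Sorted: 22.6, 23.3, 29.0, 30.1, 33.3, 33.6, 37.3, 41.9, 46.6, 46.7.
Count below 46.6: L = 8; count equal: E = 1; n = 10.
Percentile rank = 100·(8 + 0.5·1)/10 = 100·8.5/10 = 85.

85.0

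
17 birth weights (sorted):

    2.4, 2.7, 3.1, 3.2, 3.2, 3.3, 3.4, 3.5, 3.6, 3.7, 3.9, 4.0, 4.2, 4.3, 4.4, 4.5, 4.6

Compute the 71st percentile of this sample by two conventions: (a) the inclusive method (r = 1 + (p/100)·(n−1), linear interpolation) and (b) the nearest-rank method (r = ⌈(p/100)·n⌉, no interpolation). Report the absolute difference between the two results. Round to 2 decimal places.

n = 17.
(a) r = 12.36; between ranks 12 (4.0) and 13 (4.2): 4.072.
(b) the nearest-rank method: rank 13 → 4.2.
|4.072 − 4.2| = 0.128.

0.13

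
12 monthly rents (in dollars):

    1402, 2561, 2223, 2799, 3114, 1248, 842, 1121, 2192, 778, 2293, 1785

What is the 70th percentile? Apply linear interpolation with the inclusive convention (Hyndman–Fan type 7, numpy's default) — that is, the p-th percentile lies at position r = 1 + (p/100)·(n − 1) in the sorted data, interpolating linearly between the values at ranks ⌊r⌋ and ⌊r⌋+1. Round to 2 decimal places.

2272.00

Sorted: 778, 842, 1121, 1248, 1402, 1785, 2192, 2223, 2293, 2561, 2799, 3114.
n = 12.
r = 1 + (70/100)·(12 − 1) = 1 + 7.7 = 8.7.
Rank 8 is 2223 and rank 9 is 2293.
Interpolate: 2223 + 0.7·(2293 − 2223) = 2223 + 0.7·70 = 2272.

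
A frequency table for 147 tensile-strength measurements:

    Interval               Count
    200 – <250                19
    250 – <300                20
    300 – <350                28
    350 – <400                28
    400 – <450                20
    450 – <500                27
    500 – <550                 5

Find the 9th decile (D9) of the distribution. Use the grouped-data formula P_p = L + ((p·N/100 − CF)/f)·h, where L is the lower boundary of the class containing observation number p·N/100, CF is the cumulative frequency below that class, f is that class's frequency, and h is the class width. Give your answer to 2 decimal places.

N = 147; target position k = 90/100 · 147 = 132.3.
Cumulative frequencies: 19, 39, 67, 95, 115, 142, 147.
Observation 132.3 falls in the class 450 – <500.
L = 450, CF = 115, f = 27, h = 50.
P90 = 450 + ((132.3 − 115)/27)·50 = 450 + 32.037 = 482.037.

482.04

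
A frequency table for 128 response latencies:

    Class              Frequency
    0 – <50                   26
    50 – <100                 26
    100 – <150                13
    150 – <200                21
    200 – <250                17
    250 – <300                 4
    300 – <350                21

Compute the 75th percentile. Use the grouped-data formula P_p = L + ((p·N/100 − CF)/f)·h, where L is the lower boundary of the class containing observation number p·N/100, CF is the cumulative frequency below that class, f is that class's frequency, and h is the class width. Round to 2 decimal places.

229.41

N = 128; target position k = 75/100 · 128 = 96.
Cumulative frequencies: 26, 52, 65, 86, 103, 107, 128.
Observation 96 falls in the class 200 – <250.
L = 200, CF = 86, f = 17, h = 50.
P75 = 200 + ((96 − 86)/17)·50 = 200 + 29.4118 = 229.412.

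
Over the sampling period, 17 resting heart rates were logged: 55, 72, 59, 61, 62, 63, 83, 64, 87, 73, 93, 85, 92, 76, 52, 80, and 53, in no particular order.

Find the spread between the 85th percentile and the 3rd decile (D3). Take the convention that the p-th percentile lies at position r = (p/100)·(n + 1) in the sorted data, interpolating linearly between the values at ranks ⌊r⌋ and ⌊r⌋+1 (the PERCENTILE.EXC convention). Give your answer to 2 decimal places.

Sorted: 52, 53, 55, 59, 61, 62, 63, 64, 72, 73, 76, 80, 83, 85, 87, 92, 93.
n = 17.
P30: r = 5.4; ranks 5–6 are 61, 62; interpolating gives 61.4.
P85: r = 15.3; ranks 15–16 are 87, 92; interpolating gives 88.5.
Difference: 88.5 − 61.4 = 27.1.

27.10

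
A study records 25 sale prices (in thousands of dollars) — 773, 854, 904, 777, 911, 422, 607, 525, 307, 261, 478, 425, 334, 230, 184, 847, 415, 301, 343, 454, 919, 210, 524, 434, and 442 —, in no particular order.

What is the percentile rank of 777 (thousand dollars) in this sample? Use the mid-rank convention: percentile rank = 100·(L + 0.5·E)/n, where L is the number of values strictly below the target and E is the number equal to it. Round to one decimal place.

78.0

Sorted: 184, 210, 230, 261, 301, 307, 334, 343, 415, 422, 425, 434, 442, 454, 478, 524, 525, 607, 773, 777, 847, 854, 904, 911, 919.
Count below 777: L = 19; count equal: E = 1; n = 25.
Percentile rank = 100·(19 + 0.5·1)/25 = 100·19.5/25 = 78.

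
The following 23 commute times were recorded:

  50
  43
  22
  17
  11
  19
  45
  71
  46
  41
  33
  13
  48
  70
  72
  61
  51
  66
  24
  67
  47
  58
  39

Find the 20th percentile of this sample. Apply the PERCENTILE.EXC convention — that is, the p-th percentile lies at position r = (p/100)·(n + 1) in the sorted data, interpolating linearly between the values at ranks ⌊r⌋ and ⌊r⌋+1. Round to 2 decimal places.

Sorted: 11, 13, 17, 19, 22, 24, 33, 39, 41, 43, 45, 46, 47, 48, 50, 51, 58, 61, 66, 67, 70, 71, 72.
n = 23.
r = (20/100)·(23 + 1) = 4.8.
Rank 4 is 19 and rank 5 is 22.
Interpolate: 19 + 0.8·(22 − 19) = 19 + 0.8·3 = 21.4.

21.40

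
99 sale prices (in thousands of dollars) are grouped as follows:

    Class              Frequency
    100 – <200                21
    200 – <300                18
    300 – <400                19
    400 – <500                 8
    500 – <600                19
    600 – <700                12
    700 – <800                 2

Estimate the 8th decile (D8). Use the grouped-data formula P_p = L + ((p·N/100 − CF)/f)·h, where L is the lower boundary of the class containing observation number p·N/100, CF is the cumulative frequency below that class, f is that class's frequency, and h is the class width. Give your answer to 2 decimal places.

N = 99; target position k = 80/100 · 99 = 79.2.
Cumulative frequencies: 21, 39, 58, 66, 85, 97, 99.
Observation 79.2 falls in the class 500 – <600.
L = 500, CF = 66, f = 19, h = 100.
P80 = 500 + ((79.2 − 66)/19)·100 = 500 + 69.4737 = 569.474.

569.47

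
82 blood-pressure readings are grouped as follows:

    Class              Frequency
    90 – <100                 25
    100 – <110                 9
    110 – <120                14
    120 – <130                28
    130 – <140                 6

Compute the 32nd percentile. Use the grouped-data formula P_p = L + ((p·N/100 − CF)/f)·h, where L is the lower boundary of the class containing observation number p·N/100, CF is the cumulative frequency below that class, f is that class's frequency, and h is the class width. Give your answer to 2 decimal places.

101.38

N = 82; target position k = 32/100 · 82 = 26.24.
Cumulative frequencies: 25, 34, 48, 76, 82.
Observation 26.24 falls in the class 100 – <110.
L = 100, CF = 25, f = 9, h = 10.
P32 = 100 + ((26.24 − 25)/9)·10 = 100 + 1.37778 = 101.378.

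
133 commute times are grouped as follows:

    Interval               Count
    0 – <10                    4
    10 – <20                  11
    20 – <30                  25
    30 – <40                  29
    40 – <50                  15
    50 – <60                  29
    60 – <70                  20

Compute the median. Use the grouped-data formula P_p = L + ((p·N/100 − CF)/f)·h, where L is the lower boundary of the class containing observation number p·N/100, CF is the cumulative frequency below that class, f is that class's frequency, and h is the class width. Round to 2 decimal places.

39.14

N = 133; target position k = 50/100 · 133 = 66.5.
Cumulative frequencies: 4, 15, 40, 69, 84, 113, 133.
Observation 66.5 falls in the class 30 – <40.
L = 30, CF = 40, f = 29, h = 10.
P50 = 30 + ((66.5 − 40)/29)·10 = 30 + 9.13793 = 39.1379.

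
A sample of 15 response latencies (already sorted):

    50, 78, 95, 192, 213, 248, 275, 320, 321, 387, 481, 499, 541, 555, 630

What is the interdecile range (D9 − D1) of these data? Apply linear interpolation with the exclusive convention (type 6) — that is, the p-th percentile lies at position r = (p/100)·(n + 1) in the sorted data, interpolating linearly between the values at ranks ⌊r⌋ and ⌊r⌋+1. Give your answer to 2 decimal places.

n = 15.
P10: r = 1.6; ranks 1–2 are 50, 78; interpolating gives 66.8.
P90: r = 14.4; ranks 14–15 are 555, 630; interpolating gives 585.
Difference: 585 − 66.8 = 518.2.

518.20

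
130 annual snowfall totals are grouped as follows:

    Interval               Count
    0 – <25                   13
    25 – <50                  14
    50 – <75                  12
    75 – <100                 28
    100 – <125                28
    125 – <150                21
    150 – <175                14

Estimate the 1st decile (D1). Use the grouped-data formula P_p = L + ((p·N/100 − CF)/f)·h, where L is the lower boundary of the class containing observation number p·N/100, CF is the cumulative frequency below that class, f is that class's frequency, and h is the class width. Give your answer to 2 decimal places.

25.00

N = 130; target position k = 10/100 · 130 = 13.
Cumulative frequencies: 13, 27, 39, 67, 95, 116, 130.
Observation 13 falls in the class 0 – <25.
L = 0, CF = 0, f = 13, h = 25.
P10 = 0 + ((13 − 0)/13)·25 = 0 + 25 = 25.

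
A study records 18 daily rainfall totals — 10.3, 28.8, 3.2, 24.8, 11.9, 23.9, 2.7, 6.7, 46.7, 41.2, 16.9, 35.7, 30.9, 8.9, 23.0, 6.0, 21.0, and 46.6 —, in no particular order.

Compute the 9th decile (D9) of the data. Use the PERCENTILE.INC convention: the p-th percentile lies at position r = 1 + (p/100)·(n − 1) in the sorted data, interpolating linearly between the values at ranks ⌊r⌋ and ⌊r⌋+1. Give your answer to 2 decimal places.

Sorted: 2.7, 3.2, 6.0, 6.7, 8.9, 10.3, 11.9, 16.9, 21.0, 23.0, 23.9, 24.8, 28.8, 30.9, 35.7, 41.2, 46.6, 46.7.
n = 18.
r = 1 + (90/100)·(18 − 1) = 1 + 15.3 = 16.3.
Rank 16 is 41.2 and rank 17 is 46.6.
Interpolate: 41.2 + 0.3·(46.6 − 41.2) = 41.2 + 0.3·5.4 = 42.82.

42.82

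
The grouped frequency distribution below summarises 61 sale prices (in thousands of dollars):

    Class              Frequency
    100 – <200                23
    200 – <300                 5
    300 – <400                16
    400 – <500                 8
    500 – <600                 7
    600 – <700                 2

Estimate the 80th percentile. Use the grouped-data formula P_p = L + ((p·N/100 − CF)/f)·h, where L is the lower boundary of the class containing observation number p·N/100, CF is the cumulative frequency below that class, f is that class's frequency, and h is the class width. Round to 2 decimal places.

460.00

N = 61; target position k = 80/100 · 61 = 48.8.
Cumulative frequencies: 23, 28, 44, 52, 59, 61.
Observation 48.8 falls in the class 400 – <500.
L = 400, CF = 44, f = 8, h = 100.
P80 = 400 + ((48.8 − 44)/8)·100 = 400 + 60 = 460.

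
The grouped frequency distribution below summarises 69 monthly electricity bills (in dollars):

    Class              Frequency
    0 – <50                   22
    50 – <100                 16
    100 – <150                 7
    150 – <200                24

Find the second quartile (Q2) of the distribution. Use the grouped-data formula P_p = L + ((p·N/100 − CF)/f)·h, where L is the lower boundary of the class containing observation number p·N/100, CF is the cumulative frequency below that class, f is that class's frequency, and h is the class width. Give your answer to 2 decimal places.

89.06

N = 69; target position k = 50/100 · 69 = 34.5.
Cumulative frequencies: 22, 38, 45, 69.
Observation 34.5 falls in the class 50 – <100.
L = 50, CF = 22, f = 16, h = 50.
P50 = 50 + ((34.5 − 22)/16)·50 = 50 + 39.0625 = 89.0625.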